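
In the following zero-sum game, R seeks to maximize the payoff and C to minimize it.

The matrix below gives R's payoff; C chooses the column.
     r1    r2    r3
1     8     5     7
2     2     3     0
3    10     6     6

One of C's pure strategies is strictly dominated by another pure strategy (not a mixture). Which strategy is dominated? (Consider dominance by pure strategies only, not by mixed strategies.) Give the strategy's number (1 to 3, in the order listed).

C prefers columns that give R less. Compare r1 with r3: 7 < 8, 0 < 2, 6 < 10.
So r3 strictly dominates r1 for C; r1 is strictly dominated.

1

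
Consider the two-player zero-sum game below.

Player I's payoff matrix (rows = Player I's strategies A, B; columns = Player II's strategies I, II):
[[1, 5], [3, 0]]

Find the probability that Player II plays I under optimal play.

5/7

Row minima are 1 and 0, so Player I's maximin is 1; column maxima are 3 and 5, so Player II's minimax is 3. These differ, so the equilibrium is in mixed strategies.
Let Player II play I with probability q. Player I is indifferent when q + 5(1−q) = 3q, giving q = 5/7.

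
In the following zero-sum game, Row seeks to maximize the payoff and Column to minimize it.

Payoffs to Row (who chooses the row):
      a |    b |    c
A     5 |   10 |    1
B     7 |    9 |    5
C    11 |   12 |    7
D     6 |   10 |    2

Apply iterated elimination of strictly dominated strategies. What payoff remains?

7

Row D is strictly dominated by row C (11>6, 12>10, 7>2); eliminate D.
Row B is strictly dominated by row C (11>7, 12>9, 7>5); eliminate B.
Column b is strictly dominated by a for Column (5<10, 11<12); eliminate b.
Column a is strictly dominated by c for Column (1<5, 7<11); eliminate a.
Row A is strictly dominated by row C (7>1); eliminate A.
Only (C, c) remains, with payoff 7.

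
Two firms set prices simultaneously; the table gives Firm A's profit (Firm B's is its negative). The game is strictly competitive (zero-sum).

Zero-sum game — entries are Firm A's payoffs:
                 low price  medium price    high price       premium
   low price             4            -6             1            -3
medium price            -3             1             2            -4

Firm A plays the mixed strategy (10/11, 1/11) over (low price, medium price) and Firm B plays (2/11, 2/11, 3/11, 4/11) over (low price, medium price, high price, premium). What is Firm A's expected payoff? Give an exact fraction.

Against (2/11, 2/11, 3/11, 4/11), each row's expected payoff is low price: -13/11; medium price: -14/11.
Taking the (10/11, 1/11)-weighted average: (10/11)·(-13/11) + (1/11)·(-14/11) = -144/121.

-144/121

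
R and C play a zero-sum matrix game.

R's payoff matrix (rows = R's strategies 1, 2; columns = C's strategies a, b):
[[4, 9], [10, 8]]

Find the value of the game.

58/7

Row minima are 4 and 8, so R's maximin is 8; column maxima are 10 and 9, so C's minimax is 9. These differ, so the equilibrium is in mixed strategies.
Let R play 1 with probability p. C is indifferent when 4p + 10(1−p) = 9p + 8(1−p), giving p = 2/7.
Let C play a with probability q. R is indifferent when 4q + 9(1−q) = 10q + 8(1−q), giving q = 1/7.
The value is 4·(1/7) + (9)·(6/7) = 58/7.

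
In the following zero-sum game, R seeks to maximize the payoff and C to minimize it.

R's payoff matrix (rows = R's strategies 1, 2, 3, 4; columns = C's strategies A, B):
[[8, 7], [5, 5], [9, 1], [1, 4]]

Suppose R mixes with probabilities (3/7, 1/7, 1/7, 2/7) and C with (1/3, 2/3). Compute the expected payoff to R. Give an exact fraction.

Against (1/3, 2/3), each row's expected payoff is 1: 22/3; 2: 5; 3: 11/3; 4: 3.
Taking the (3/7, 1/7, 1/7, 2/7)-weighted average: (3/7)·(22/3) + (1/7)·(5) + (1/7)·(11/3) + (2/7)·(3) = 110/21.

110/21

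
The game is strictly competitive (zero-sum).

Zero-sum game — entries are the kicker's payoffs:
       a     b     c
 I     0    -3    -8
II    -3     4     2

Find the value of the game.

Column b is strictly dominated by c for the goalkeeper (it gives the kicker more in every row).
The remaining 2×2 game on (I, II) × (a, c) has no saddle point. Let the kicker play I with probability p; indifference gives −3(1−p) = −8p + 2(1−p), so p = 5/13.
Similarly the goalkeeper's optimal q on a is 10/13, and the value is 0·(10/13) + (-8)·(3/13) = -24/13.

-24/13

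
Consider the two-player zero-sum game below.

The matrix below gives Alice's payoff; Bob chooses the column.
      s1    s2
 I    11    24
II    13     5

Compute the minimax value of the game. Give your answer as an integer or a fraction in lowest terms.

Row minima are 11 and 5, so Alice's maximin is 11; column maxima are 13 and 24, so Bob's minimax is 13. These differ, so the equilibrium is in mixed strategies.
Let Alice play I with probability p. Bob is indifferent when 11p + 13(1−p) = 24p + 5(1−p), giving p = 8/21.
Let Bob play s1 with probability q. Alice is indifferent when 11q + 24(1−q) = 13q + 5(1−q), giving q = 19/21.
The value is 11·(19/21) + (24)·(2/21) = 257/21.

257/21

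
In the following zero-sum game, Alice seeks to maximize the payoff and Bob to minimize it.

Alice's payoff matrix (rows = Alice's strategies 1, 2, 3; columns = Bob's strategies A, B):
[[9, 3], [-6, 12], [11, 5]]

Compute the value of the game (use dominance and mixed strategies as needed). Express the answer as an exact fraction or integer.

27/4

Row 1 is strictly dominated by row 3, so Alice never plays it.
The remaining 2×2 game on (2, 3) × (A, B) has no saddle point. Let Alice play 2 with probability p; indifference gives −6p + 11(1−p) = 12p + 5(1−p), so p = 1/4.
Similarly Bob's optimal q on A is 7/24, and the value is -6·(7/24) + (12)·(17/24) = 27/4.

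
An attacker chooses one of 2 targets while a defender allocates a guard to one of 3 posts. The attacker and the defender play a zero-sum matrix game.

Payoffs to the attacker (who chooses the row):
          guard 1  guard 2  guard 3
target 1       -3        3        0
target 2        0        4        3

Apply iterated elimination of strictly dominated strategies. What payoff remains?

0

Row target 1 is strictly dominated by row target 2 (0>-3, 4>3, 3>0); eliminate target 1.
Column guard 2 is strictly dominated by guard 1 for the defender (0<4); eliminate guard 2.
Column guard 3 is strictly dominated by guard 1 for the defender (0<3); eliminate guard 3.
Only (target 2, guard 1) remains, with payoff 0.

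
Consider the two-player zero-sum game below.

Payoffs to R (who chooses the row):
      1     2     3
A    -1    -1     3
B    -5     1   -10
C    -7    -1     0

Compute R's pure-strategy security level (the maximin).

-1

The worst-case payoff for each row is A: -1, B: -10, C: -7.
The best of these is -1.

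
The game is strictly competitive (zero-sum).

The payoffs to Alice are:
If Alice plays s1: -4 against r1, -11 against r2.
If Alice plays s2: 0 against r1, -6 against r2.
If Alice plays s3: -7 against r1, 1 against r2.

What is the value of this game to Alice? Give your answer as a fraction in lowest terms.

Row s1 is strictly dominated by row s2, so Alice never plays it.
The remaining 2×2 game on (s2, s3) × (r1, r2) has no saddle point. Let Alice play s2 with probability p; indifference gives −7(1−p) = −6p + (1−p), so p = 4/7.
Similarly Bob's optimal q on r1 is 1/2, and the value is 0·(1/2) + (-6)·(1/2) = -3.

-3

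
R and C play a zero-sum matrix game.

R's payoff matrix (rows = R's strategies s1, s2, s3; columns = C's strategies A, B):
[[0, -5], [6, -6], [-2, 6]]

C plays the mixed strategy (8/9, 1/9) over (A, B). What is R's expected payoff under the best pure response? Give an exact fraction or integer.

14/3

s1: (0)·(8/9) + (-5)·(1/9) = -5/9.
s2: (6)·(8/9) + (-6)·(1/9) = 14/3.
s3: (-2)·(8/9) + (6)·(1/9) = -10/9.
The best pure response is s2 with expected payoff 14/3.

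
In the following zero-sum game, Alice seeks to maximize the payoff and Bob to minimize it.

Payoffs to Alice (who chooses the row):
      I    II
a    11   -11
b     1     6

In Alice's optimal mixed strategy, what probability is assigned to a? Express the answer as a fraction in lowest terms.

5/27

Row minima are -11 and 1, so Alice's maximin is 1; column maxima are 11 and 6, so Bob's minimax is 6. These differ, so the equilibrium is in mixed strategies.
Let Alice play a with probability p. Bob is indifferent when 11p + (1−p) = −11p + 6(1−p), giving p = 5/27.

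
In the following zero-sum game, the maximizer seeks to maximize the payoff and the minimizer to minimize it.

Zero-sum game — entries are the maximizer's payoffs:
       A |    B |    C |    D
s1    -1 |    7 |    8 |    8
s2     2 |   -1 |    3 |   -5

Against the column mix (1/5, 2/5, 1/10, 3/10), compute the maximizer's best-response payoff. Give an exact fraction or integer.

29/5

s1: (-1)·(1/5) + (7)·(2/5) + (8)·(1/10) + (8)·(3/10) = 29/5.
s2: (2)·(1/5) + (-1)·(2/5) + (3)·(1/10) + (-5)·(3/10) = -6/5.
The best pure response is s1 with expected payoff 29/5.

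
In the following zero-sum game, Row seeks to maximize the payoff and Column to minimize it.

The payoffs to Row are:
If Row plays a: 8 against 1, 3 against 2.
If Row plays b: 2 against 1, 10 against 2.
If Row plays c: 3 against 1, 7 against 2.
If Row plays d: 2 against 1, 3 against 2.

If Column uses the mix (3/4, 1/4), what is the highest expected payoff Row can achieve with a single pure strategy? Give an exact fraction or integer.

a: (8)·(3/4) + (3)·(1/4) = 27/4.
b: (2)·(3/4) + (10)·(1/4) = 4.
c: (3)·(3/4) + (7)·(1/4) = 4.
d: (2)·(3/4) + (3)·(1/4) = 9/4.
The best pure response is a with expected payoff 27/4.

27/4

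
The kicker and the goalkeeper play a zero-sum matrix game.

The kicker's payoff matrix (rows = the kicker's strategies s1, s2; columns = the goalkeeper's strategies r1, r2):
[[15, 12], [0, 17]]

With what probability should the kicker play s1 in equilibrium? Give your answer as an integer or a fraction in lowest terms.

Row minima are 12 and 0, so the kicker's maximin is 12; column maxima are 15 and 17, so the goalkeeper's minimax is 15. These differ, so the equilibrium is in mixed strategies.
Let the kicker play s1 with probability p. The goalkeeper is indifferent when 15p = 12p + 17(1−p), giving p = 17/20.

17/20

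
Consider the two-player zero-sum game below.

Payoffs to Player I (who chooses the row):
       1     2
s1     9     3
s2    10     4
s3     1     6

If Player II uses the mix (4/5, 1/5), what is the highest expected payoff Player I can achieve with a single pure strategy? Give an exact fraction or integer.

44/5

s1: (9)·(4/5) + (3)·(1/5) = 39/5.
s2: (10)·(4/5) + (4)·(1/5) = 44/5.
s3: (1)·(4/5) + (6)·(1/5) = 2.
The best pure response is s2 with expected payoff 44/5.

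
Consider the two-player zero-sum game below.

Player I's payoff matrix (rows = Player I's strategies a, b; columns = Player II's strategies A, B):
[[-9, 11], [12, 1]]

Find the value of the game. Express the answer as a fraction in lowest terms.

141/31

Row minima are -9 and 1, so Player I's maximin is 1; column maxima are 12 and 11, so Player II's minimax is 11. These differ, so the equilibrium is in mixed strategies.
Let Player I play a with probability p. Player II is indifferent when −9p + 12(1−p) = 11p + (1−p), giving p = 11/31.
Let Player II play A with probability q. Player I is indifferent when −9q + 11(1−q) = 12q + (1−q), giving q = 10/31.
The value is -9·(10/31) + (11)·(21/31) = 141/31.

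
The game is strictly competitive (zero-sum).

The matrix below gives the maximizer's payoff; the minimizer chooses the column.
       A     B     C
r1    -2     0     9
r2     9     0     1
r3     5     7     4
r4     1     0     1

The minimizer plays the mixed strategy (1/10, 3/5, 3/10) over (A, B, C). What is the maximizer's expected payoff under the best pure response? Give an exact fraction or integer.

59/10

r1: (-2)·(1/10) + (0)·(3/5) + (9)·(3/10) = 5/2.
r2: (9)·(1/10) + (0)·(3/5) + (1)·(3/10) = 6/5.
r3: (5)·(1/10) + (7)·(3/5) + (4)·(3/10) = 59/10.
r4: (1)·(1/10) + (0)·(3/5) + (1)·(3/10) = 2/5.
The best pure response is r3 with expected payoff 59/10.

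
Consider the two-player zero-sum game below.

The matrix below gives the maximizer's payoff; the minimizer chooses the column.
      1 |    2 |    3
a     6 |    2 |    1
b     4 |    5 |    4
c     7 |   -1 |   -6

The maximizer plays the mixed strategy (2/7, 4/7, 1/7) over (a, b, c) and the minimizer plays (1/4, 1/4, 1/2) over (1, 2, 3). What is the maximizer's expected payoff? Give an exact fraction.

41/14

Against (1/4, 1/4, 1/2), each row's expected payoff is a: 5/2; b: 17/4; c: -3/2.
Taking the (2/7, 4/7, 1/7)-weighted average: (2/7)·(5/2) + (4/7)·(17/4) + (1/7)·(-3/2) = 41/14.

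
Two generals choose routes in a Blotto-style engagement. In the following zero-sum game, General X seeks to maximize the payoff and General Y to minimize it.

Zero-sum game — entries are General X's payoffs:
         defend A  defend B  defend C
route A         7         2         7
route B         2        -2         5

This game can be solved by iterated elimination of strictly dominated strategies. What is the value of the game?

2

Row route B is strictly dominated by row route A (7>2, 2>-2, 7>5); eliminate route B.
Column defend A is strictly dominated by defend B for General Y (2<7); eliminate defend A.
Column defend C is strictly dominated by defend B for General Y (2<7); eliminate defend C.
Only (route A, defend B) remains, with payoff 2.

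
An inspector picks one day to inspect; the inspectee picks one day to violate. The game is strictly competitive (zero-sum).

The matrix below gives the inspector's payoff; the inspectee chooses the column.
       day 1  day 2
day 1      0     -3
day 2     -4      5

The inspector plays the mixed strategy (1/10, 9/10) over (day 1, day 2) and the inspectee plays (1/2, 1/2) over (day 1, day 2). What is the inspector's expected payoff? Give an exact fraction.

3/10

Against (1/2, 1/2), each row's expected payoff is day 1: -3/2; day 2: 1/2.
Taking the (1/10, 9/10)-weighted average: (1/10)·(-3/2) + (9/10)·(1/2) = 3/10.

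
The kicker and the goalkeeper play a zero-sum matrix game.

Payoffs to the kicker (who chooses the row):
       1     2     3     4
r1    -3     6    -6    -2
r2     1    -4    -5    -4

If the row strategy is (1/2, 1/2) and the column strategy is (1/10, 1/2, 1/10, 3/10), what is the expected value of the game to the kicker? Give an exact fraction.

Against (1/10, 1/2, 1/10, 3/10), each row's expected payoff is r1: 3/2; r2: -18/5.
Taking the (1/2, 1/2)-weighted average: (1/2)·(3/2) + (1/2)·(-18/5) = -21/20.

-21/20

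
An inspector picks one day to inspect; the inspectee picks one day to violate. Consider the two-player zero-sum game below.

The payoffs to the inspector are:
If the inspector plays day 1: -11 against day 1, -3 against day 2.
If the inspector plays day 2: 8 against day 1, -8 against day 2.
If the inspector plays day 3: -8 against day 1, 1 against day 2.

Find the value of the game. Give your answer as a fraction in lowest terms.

Row day 1 is strictly dominated by row day 3, so the inspector never plays it.
The remaining 2×2 game on (day 2, day 3) × (day 1, day 2) has no saddle point. Let the inspector play day 2 with probability p; indifference gives 8p − 8(1−p) = −8p + (1−p), so p = 9/25.
Similarly the inspectee's optimal q on day 1 is 9/25, and the value is 8·(9/25) + (-8)·(16/25) = -56/25.

-56/25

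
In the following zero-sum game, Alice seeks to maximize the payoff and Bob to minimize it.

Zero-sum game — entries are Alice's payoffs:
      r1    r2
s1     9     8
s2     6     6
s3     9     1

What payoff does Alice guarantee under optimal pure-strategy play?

Row minima: 8, 6, 1 → Alice's maximin is 8.
Column maxima: 9, 8 → Bob's minimax is 8.
They coincide at (s1, r2), so the value is 8.

8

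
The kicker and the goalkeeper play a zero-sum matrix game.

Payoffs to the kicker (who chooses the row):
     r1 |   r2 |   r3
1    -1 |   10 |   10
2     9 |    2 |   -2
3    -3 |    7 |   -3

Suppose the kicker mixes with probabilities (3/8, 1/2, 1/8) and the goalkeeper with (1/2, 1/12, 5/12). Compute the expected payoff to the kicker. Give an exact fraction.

10/3

Against (1/2, 1/12, 5/12), each row's expected payoff is 1: 9/2; 2: 23/6; 3: -13/6.
Taking the (3/8, 1/2, 1/8)-weighted average: (3/8)·(9/2) + (1/2)·(23/6) + (1/8)·(-13/6) = 10/3.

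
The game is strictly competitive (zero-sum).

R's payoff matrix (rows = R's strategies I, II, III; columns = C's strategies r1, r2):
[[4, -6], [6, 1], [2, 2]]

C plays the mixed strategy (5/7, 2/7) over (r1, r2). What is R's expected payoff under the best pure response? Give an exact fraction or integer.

I: (4)·(5/7) + (-6)·(2/7) = 8/7.
II: (6)·(5/7) + (1)·(2/7) = 32/7.
III: (2)·(5/7) + (2)·(2/7) = 2.
The best pure response is II with expected payoff 32/7.

32/7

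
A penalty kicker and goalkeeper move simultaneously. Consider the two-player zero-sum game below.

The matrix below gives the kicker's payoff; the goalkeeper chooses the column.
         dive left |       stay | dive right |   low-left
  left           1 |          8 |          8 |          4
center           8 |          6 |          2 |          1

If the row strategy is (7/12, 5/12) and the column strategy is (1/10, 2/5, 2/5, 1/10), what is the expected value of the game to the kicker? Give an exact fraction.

86/15

Against (1/10, 2/5, 2/5, 1/10), each row's expected payoff is left: 69/10; center: 41/10.
Taking the (7/12, 5/12)-weighted average: (7/12)·(69/10) + (5/12)·(41/10) = 86/15.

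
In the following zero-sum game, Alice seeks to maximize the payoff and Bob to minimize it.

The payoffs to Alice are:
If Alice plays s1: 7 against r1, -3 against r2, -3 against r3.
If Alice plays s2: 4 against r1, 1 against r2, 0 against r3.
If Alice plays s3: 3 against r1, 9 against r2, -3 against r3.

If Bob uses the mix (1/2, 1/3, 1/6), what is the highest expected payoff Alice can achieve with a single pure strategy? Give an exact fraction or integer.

s1: (7)·(1/2) + (-3)·(1/3) + (-3)·(1/6) = 2.
s2: (4)·(1/2) + (1)·(1/3) + (0)·(1/6) = 7/3.
s3: (3)·(1/2) + (9)·(1/3) + (-3)·(1/6) = 4.
The best pure response is s3 with expected payoff 4.

4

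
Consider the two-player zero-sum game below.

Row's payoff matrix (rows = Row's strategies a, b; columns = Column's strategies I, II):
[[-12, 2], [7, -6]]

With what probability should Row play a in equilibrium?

13/27

Row minima are -12 and -6, so Row's maximin is -6; column maxima are 7 and 2, so Column's minimax is 2. These differ, so the equilibrium is in mixed strategies.
Let Row play a with probability p. Column is indifferent when −12p + 7(1−p) = 2p − 6(1−p), giving p = 13/27.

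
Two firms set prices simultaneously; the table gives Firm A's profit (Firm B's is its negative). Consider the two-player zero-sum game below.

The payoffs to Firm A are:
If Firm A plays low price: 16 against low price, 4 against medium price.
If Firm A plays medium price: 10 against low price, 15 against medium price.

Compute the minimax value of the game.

200/17

Row minima are 4 and 10, so Firm A's maximin is 10; column maxima are 16 and 15, so Firm B's minimax is 15. These differ, so the equilibrium is in mixed strategies.
Let Firm A play low price with probability p. Firm B is indifferent when 16p + 10(1−p) = 4p + 15(1−p), giving p = 5/17.
Let Firm B play low price with probability q. Firm A is indifferent when 16q + 4(1−q) = 10q + 15(1−q), giving q = 11/17.
The value is 16·(11/17) + (4)·(6/17) = 200/17.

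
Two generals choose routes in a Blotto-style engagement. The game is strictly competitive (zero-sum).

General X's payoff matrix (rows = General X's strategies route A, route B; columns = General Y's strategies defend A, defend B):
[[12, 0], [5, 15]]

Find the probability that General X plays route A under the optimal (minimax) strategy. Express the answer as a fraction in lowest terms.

Row minima are 0 and 5, so General X's maximin is 5; column maxima are 12 and 15, so General Y's minimax is 12. These differ, so the equilibrium is in mixed strategies.
Let General X play route A with probability p. General Y is indifferent when 12p + 5(1−p) = 15(1−p), giving p = 5/11.

5/11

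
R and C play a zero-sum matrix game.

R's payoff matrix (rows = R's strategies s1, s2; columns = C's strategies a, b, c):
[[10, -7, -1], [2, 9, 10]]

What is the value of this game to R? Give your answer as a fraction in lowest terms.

Column c is strictly dominated by b for C (it gives R more in every row).
The remaining 2×2 game on (s1, s2) × (a, b) has no saddle point. Let R play s1 with probability p; indifference gives 10p + 2(1−p) = −7p + 9(1−p), so p = 7/24.
Similarly C's optimal q on a is 2/3, and the value is 10·(2/3) + (-7)·(1/3) = 13/3.

13/3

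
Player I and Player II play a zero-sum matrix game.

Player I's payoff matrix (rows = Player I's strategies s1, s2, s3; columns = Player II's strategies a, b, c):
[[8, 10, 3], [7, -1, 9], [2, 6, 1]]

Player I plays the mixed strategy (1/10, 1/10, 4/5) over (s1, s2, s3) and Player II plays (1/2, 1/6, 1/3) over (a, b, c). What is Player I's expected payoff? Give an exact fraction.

19/6

Against (1/2, 1/6, 1/3), each row's expected payoff is s1: 20/3; s2: 19/3; s3: 7/3.
Taking the (1/10, 1/10, 4/5)-weighted average: (1/10)·(20/3) + (1/10)·(19/3) + (4/5)·(7/3) = 19/6.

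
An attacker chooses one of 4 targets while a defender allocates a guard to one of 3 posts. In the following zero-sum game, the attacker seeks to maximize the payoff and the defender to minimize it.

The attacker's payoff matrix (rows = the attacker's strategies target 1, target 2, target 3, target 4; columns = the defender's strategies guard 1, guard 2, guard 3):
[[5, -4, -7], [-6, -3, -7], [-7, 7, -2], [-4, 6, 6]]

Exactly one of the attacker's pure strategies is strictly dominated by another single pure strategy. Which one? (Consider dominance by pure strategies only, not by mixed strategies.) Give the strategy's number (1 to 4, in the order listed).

2

Compare target 2 with target 4: -4 > -6, 6 > -3, 6 > -7.
So target 4 strictly dominates target 2 for the attacker; target 2 is strictly dominated.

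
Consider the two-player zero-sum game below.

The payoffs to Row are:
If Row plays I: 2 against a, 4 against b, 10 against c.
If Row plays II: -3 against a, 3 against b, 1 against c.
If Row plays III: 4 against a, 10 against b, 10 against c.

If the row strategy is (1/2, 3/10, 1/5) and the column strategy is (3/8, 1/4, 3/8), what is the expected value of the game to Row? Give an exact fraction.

43/10

Against (3/8, 1/4, 3/8), each row's expected payoff is I: 11/2; II: 0; III: 31/4.
Taking the (1/2, 3/10, 1/5)-weighted average: (1/2)·(11/2) + (3/10)·(0) + (1/5)·(31/4) = 43/10.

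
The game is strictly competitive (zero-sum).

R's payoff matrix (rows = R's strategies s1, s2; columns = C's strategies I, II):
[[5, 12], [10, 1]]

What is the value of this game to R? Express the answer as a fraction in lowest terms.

Row minima are 5 and 1, so R's maximin is 5; column maxima are 10 and 12, so C's minimax is 10. These differ, so the equilibrium is in mixed strategies.
Let R play s1 with probability p. C is indifferent when 5p + 10(1−p) = 12p + (1−p), giving p = 9/16.
Let C play I with probability q. R is indifferent when 5q + 12(1−q) = 10q + (1−q), giving q = 11/16.
The value is 5·(11/16) + (12)·(5/16) = 115/16.

115/16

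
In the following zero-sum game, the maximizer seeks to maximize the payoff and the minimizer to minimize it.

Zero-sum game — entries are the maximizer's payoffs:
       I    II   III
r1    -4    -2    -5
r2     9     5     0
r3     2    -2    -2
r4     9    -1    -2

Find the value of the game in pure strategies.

0

Row minima: -5, 0, -2, -2 → the maximizer's maximin is 0.
Column maxima: 9, 5, 0 → the minimizer's minimax is 0.
They coincide at (r2, III), so the value is 0.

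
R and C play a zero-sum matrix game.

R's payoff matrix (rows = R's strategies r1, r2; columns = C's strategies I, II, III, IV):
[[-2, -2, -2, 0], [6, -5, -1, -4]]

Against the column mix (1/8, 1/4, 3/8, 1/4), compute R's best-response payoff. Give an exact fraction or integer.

r1: (-2)·(1/8) + (-2)·(1/4) + (-2)·(3/8) + (0)·(1/4) = -3/2.
r2: (6)·(1/8) + (-5)·(1/4) + (-1)·(3/8) + (-4)·(1/4) = -15/8.
The best pure response is r1 with expected payoff -3/2.

-3/2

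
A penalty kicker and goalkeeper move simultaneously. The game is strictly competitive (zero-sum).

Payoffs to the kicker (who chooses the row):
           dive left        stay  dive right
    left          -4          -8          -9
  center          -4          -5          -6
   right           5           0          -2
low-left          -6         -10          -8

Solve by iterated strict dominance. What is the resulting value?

Row left is strictly dominated by row right (5>-4, 0>-8, -2>-9); eliminate left.
Column dive left is strictly dominated by stay for the goalkeeper (-5<-4, 0<5, -10<-6); eliminate dive left.
Row center is strictly dominated by row right (0>-5, -2>-6); eliminate center.
Row low-left is strictly dominated by row right (0>-10, -2>-8); eliminate low-left.
Column stay is strictly dominated by dive right for the goalkeeper (-2<0); eliminate stay.
Only (right, dive right) remains, with payoff -2.

-2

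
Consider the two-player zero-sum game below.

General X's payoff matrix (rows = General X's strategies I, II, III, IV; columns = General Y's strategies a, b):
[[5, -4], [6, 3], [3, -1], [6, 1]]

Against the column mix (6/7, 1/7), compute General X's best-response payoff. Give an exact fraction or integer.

39/7

I: (5)·(6/7) + (-4)·(1/7) = 26/7.
II: (6)·(6/7) + (3)·(1/7) = 39/7.
III: (3)·(6/7) + (-1)·(1/7) = 17/7.
IV: (6)·(6/7) + (1)·(1/7) = 37/7.
The best pure response is II with expected payoff 39/7.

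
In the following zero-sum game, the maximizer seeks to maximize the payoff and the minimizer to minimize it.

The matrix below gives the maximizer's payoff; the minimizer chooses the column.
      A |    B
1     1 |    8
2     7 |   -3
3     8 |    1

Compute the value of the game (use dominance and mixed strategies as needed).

9/2

Row 2 is strictly dominated by row 3, so the maximizer never plays it.
The remaining 2×2 game on (1, 3) × (A, B) has no saddle point. Let the maximizer play 1 with probability p; indifference gives p + 8(1−p) = 8p + (1−p), so p = 1/2.
Similarly the minimizer's optimal q on A is 1/2, and the value is 1·(1/2) + (8)·(1/2) = 9/2.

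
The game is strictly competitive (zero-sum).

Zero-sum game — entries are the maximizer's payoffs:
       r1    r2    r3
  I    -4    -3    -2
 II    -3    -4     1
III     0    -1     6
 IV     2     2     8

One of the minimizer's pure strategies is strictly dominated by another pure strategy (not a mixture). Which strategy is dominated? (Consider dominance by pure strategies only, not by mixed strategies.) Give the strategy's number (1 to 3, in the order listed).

The minimizer prefers columns that give the maximizer less. Compare r3 with r1: -4 < -2, -3 < 1, 0 < 6, 2 < 8.
So r1 strictly dominates r3 for the minimizer; r3 is strictly dominated.

3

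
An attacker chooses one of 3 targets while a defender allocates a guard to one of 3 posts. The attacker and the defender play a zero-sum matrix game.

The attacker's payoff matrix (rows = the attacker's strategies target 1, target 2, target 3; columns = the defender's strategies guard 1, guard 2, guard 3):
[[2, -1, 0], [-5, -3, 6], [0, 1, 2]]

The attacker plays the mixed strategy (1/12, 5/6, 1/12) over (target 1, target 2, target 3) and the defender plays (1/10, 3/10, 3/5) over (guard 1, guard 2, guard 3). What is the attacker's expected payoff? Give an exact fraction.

39/20

Against (1/10, 3/10, 3/5), each row's expected payoff is target 1: -1/10; target 2: 11/5; target 3: 3/2.
Taking the (1/12, 5/6, 1/12)-weighted average: (1/12)·(-1/10) + (5/6)·(11/5) + (1/12)·(3/2) = 39/20.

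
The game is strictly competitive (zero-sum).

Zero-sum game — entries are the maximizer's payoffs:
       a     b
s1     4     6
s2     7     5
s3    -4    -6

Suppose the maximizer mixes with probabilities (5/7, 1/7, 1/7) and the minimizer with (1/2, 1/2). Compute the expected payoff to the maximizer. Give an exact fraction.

26/7

Against (1/2, 1/2), each row's expected payoff is s1: 5; s2: 6; s3: -5.
Taking the (5/7, 1/7, 1/7)-weighted average: (5/7)·(5) + (1/7)·(6) + (1/7)·(-5) = 26/7.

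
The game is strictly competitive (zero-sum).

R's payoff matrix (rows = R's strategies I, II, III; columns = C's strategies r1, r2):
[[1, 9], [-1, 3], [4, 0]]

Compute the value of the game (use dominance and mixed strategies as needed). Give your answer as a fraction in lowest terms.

3

Row II is strictly dominated by row I, so R never plays it.
The remaining 2×2 game on (I, III) × (r1, r2) has no saddle point. Let R play I with probability p; indifference gives p + 4(1−p) = 9p, so p = 1/3.
Similarly C's optimal q on r1 is 3/4, and the value is 1·(3/4) + (9)·(1/4) = 3.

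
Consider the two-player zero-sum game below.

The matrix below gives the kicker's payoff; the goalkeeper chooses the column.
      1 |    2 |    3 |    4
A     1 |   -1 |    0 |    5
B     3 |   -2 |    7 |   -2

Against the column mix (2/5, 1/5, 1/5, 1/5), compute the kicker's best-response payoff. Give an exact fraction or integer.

A: (1)·(2/5) + (-1)·(1/5) + (0)·(1/5) + (5)·(1/5) = 6/5.
B: (3)·(2/5) + (-2)·(1/5) + (7)·(1/5) + (-2)·(1/5) = 9/5.
The best pure response is B with expected payoff 9/5.

9/5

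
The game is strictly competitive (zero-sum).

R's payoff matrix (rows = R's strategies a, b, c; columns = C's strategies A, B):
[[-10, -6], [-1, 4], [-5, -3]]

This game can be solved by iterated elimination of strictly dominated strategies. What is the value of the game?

Column B is strictly dominated by A for C (-10<-6, -1<4, -5<-3); eliminate B.
Row a is strictly dominated by row b (-1>-10); eliminate a.
Row c is strictly dominated by row b (-1>-5); eliminate c.
Only (b, A) remains, with payoff -1.

-1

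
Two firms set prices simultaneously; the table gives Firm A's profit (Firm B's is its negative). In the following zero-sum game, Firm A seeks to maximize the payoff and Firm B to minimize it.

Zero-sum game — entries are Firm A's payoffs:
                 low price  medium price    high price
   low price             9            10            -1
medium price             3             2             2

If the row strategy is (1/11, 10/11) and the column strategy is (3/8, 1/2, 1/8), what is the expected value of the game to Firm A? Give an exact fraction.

32/11

Against (3/8, 1/2, 1/8), each row's expected payoff is low price: 33/4; medium price: 19/8.
Taking the (1/11, 10/11)-weighted average: (1/11)·(33/4) + (10/11)·(19/8) = 32/11.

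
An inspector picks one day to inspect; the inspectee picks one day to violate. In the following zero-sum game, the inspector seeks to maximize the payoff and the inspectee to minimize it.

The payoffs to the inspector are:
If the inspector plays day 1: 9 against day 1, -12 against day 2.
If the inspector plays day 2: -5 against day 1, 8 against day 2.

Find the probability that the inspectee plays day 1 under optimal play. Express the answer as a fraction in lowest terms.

Row minima are -12 and -5, so the inspector's maximin is -5; column maxima are 9 and 8, so the inspectee's minimax is 8. These differ, so the equilibrium is in mixed strategies.
Let the inspectee play day 1 with probability q. The inspector is indifferent when 9q − 12(1−q) = −5q + 8(1−q), giving q = 10/17.

10/17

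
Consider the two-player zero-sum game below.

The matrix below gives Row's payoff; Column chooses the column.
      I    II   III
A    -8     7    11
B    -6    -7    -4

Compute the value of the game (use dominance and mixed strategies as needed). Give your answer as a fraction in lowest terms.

-49/8

Column III is strictly dominated by II for Column (it gives Row more in every row).
The remaining 2×2 game on (A, B) × (I, II) has no saddle point. Let Row play A with probability p; indifference gives −8p − 6(1−p) = 7p − 7(1−p), so p = 1/16.
Similarly Column's optimal q on I is 7/8, and the value is -8·(7/8) + (7)·(1/8) = -49/8.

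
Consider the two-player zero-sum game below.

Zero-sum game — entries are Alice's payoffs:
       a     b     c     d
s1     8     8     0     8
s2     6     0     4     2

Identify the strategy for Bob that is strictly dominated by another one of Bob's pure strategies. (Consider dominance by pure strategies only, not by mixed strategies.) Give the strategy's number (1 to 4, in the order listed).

Bob prefers columns that give Alice less. Compare a with c: 0 < 8, 4 < 6.
So c strictly dominates a for Bob; a is strictly dominated.

1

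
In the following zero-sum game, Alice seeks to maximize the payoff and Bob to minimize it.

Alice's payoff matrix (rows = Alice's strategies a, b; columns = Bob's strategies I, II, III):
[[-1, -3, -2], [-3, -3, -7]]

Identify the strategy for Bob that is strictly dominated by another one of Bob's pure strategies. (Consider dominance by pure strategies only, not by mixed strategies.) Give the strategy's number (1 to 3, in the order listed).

Bob prefers columns that give Alice less. Compare I with III: -2 < -1, -7 < -3.
So III strictly dominates I for Bob; I is strictly dominated.

1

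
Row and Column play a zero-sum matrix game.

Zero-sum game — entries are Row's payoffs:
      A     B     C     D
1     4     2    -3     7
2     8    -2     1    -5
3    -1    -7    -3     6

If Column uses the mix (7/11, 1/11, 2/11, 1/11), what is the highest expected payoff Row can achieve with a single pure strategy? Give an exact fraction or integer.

1: (4)·(7/11) + (2)·(1/11) + (-3)·(2/11) + (7)·(1/11) = 31/11.
2: (8)·(7/11) + (-2)·(1/11) + (1)·(2/11) + (-5)·(1/11) = 51/11.
3: (-1)·(7/11) + (-7)·(1/11) + (-3)·(2/11) + (6)·(1/11) = -14/11.
The best pure response is 2 with expected payoff 51/11.

51/11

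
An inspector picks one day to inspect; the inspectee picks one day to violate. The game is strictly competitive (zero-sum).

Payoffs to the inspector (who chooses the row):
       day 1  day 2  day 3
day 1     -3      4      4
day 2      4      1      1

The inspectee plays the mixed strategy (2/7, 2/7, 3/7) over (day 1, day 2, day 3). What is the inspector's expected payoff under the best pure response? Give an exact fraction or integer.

2

day 1: (-3)·(2/7) + (4)·(2/7) + (4)·(3/7) = 2.
day 2: (4)·(2/7) + (1)·(2/7) + (1)·(3/7) = 13/7.
The best pure response is day 1 with expected payoff 2.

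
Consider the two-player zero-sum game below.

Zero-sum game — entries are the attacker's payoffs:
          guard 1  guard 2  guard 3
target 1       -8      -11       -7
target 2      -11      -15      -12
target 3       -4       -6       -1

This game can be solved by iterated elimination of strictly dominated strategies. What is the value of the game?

-6

Row target 1 is strictly dominated by row target 3 (-4>-8, -6>-11, -1>-7); eliminate target 1.
Column guard 1 is strictly dominated by guard 2 for the defender (-15<-11, -6<-4); eliminate guard 1.
Column guard 3 is strictly dominated by guard 2 for the defender (-15<-12, -6<-1); eliminate guard 3.
Row target 2 is strictly dominated by row target 3 (-6>-15); eliminate target 2.
Only (target 3, guard 2) remains, with payoff -6.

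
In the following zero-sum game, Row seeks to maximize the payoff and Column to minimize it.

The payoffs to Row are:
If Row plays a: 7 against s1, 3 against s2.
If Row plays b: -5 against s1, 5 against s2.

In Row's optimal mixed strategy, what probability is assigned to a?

5/7

Row minima are 3 and -5, so Row's maximin is 3; column maxima are 7 and 5, so Column's minimax is 5. These differ, so the equilibrium is in mixed strategies.
Let Row play a with probability p. Column is indifferent when 7p − 5(1−p) = 3p + 5(1−p), giving p = 5/7.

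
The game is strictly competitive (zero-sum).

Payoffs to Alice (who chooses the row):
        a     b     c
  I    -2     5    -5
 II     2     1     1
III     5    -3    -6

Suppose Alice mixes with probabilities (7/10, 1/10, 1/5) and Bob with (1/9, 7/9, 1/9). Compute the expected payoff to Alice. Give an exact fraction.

9/5

Against (1/9, 7/9, 1/9), each row's expected payoff is I: 28/9; II: 10/9; III: -22/9.
Taking the (7/10, 1/10, 1/5)-weighted average: (7/10)·(28/9) + (1/10)·(10/9) + (1/5)·(-22/9) = 9/5.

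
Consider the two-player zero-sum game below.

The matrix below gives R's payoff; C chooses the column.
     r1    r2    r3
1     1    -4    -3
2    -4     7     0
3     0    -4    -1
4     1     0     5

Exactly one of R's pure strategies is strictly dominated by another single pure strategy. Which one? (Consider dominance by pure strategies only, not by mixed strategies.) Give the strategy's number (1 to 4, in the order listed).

Compare 3 with 4: 1 > 0, 0 > -4, 5 > -1.
So 4 strictly dominates 3 for R; 3 is strictly dominated.

3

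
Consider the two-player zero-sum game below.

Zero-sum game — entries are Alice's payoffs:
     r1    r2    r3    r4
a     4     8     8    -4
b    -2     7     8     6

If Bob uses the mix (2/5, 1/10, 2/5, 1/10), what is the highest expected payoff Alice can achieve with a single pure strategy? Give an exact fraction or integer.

a: (4)·(2/5) + (8)·(1/10) + (8)·(2/5) + (-4)·(1/10) = 26/5.
b: (-2)·(2/5) + (7)·(1/10) + (8)·(2/5) + (6)·(1/10) = 37/10.
The best pure response is a with expected payoff 26/5.

26/5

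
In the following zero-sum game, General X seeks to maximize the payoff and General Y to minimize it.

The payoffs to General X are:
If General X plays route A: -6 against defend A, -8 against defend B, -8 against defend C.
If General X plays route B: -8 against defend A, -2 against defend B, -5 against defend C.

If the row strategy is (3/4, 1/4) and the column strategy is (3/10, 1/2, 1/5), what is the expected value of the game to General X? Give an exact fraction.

Against (3/10, 1/2, 1/5), each row's expected payoff is route A: -37/5; route B: -22/5.
Taking the (3/4, 1/4)-weighted average: (3/4)·(-37/5) + (1/4)·(-22/5) = -133/20.

-133/20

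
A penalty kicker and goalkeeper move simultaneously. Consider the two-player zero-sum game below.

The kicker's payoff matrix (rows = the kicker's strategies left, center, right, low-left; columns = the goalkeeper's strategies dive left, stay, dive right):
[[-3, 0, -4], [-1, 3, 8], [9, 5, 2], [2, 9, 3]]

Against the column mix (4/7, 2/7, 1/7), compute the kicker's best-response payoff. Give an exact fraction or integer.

48/7

left: (-3)·(4/7) + (0)·(2/7) + (-4)·(1/7) = -16/7.
center: (-1)·(4/7) + (3)·(2/7) + (8)·(1/7) = 10/7.
right: (9)·(4/7) + (5)·(2/7) + (2)·(1/7) = 48/7.
low-left: (2)·(4/7) + (9)·(2/7) + (3)·(1/7) = 29/7.
The best pure response is right with expected payoff 48/7.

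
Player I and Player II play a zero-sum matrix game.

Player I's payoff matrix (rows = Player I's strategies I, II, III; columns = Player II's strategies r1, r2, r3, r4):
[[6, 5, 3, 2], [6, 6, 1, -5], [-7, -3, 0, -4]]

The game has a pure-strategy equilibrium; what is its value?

2

Row minima: 2, -5, -7 → Player I's maximin is 2.
Column maxima: 6, 6, 3, 2 → Player II's minimax is 2.
They coincide at (I, r4), so the value is 2.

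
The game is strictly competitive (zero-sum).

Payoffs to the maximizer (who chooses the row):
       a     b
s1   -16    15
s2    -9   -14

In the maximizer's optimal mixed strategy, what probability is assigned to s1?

Row minima are -16 and -14, so the maximizer's maximin is -14; column maxima are -9 and 15, so the minimizer's minimax is -9. These differ, so the equilibrium is in mixed strategies.
Let the maximizer play s1 with probability p. The minimizer is indifferent when −16p − 9(1−p) = 15p − 14(1−p), giving p = 5/36.

5/36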